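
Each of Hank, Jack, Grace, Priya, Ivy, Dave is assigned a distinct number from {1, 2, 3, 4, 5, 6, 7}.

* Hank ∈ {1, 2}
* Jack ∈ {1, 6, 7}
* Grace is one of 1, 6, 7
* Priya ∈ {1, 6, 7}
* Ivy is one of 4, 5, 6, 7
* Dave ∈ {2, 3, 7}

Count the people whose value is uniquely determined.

The 3 variables Jack, Grace, Priya are confined to {1, 6, 7}, which locks those values in; drop them from Hank, Ivy, Dave.
Hank's domain is down to {2}, so Hank = 2. So Dave can't be 2.
That leaves Dave = 3.
Determined: Hank=2, Dave=3. The other people each still have more than one consistent value. That makes 2.

2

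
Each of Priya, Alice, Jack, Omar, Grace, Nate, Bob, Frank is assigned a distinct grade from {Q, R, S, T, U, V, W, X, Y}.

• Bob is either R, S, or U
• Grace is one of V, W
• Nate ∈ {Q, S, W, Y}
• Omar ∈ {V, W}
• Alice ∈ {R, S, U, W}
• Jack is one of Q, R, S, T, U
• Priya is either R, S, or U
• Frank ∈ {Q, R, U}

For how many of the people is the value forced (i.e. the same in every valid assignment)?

3

The 8 variables draw from only 8 values {Q, R, S, T, U, V, W, Y}, so each is used; only Jack can be T, hence Jack = T.
Among the 7 still-open variables, Y fits only Nate (and all 7 values in {Q, R, S, U, V, W, Y} must be used), so Nate = Y.
The 6 still-open variables together cover exactly {Q, R, S, U, V, W} — 6 values for 6 variables — and Q appears only in Frank's list, so Frank = Q.
The 2 variables Omar and Grace are confined to {V, W}, which locks those values in; drop them from Alice.
Determined: Jack=T, Nate=Y, Frank=Q. The other people each still have more than one consistent value. That makes 3.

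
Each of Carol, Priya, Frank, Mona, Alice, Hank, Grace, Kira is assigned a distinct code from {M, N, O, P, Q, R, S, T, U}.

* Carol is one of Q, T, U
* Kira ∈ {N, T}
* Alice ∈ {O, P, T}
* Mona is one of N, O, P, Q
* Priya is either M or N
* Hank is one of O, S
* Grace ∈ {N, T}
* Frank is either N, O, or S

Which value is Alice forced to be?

P

The 8 variables together cover exactly {M, N, O, P, Q, S, T, U} — 8 values for 8 variables — and M appears only in Priya's list, so Priya = M.
Among the 7 still-open variables, U fits only Carol (and all 7 values in {N, O, P, Q, S, T, U} must be used), so Carol = U.
The 6 still-open variables together cover exactly {N, O, P, Q, S, T} — 6 values for 6 variables — and Q appears only in Mona's list, so Mona = Q.
Among the 5 still-open variables, P fits only Alice (and all 5 values in {N, O, P, S, T} must be used), so Alice = P.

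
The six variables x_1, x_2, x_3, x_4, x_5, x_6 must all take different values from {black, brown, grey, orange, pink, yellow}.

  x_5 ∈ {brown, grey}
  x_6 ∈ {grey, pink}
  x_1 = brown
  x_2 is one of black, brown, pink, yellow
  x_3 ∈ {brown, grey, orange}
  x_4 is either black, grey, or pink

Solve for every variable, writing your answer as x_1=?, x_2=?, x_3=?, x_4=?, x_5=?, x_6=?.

x_1 must be brown (only option left). So x_2, x_3, x_5 can't be brown.
x_5's domain is down to {grey}, so x_5 = grey. Strike grey from x_3, x_4, x_6.
x_6 must be pink (only option left). Eliminate pink elsewhere: x_2, x_4.
x_3's domain is down to {orange}, so x_3 = orange.
x_4's domain is down to {black}, so x_4 = black. Eliminate black elsewhere: x_2.
x_2 must be yellow (only option left).

x_1=brown, x_2=yellow, x_3=orange, x_4=black, x_5=grey, x_6=pink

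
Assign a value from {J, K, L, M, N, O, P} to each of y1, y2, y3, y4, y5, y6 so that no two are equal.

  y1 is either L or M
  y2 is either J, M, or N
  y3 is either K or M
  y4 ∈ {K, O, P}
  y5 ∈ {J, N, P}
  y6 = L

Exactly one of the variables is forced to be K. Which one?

y3

y6 must be L (only option left). Strike L from y1.
y1's domain is down to {M}, so y1 = M. Strike M from y2, y3.
So K goes to y3.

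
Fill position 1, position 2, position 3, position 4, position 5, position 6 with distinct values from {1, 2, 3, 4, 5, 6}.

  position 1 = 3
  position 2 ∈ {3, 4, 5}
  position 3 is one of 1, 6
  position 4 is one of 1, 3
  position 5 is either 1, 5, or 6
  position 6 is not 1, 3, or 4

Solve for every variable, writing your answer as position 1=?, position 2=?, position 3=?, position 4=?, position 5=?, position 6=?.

position 1=3, position 2=4, position 3=6, position 4=1, position 5=5, position 6=2

position 1 must be 3 (only option left). Remove 3 from position 2, position 4.
That leaves position 4 = 1. Remove 1 from position 3, position 5.
position 3's domain is down to {6}, so position 3 = 6. Remove 6 from position 5, position 6.
position 5 must be 5 (only option left). Strike 5 from position 2, position 6.
position 6's domain is down to {2}, so position 6 = 2.
position 2 must be 4 (only option left).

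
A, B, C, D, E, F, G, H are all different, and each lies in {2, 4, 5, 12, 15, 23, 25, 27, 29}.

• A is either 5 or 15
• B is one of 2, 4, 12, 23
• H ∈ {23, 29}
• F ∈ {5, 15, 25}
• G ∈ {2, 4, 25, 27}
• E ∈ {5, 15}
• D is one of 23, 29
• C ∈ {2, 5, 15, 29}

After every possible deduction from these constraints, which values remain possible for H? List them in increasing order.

A and E between them cover only {5, 15} — a naked pair. Remove those values from C, F.
F must be 25 (only option left). Remove 25 from G.
D and H between them cover only {23, 29} — a naked pair. Remove those values from B, C.
C's domain is down to {2}, so C = 2. So B, G can't be 2.
No further eliminations apply; H can still be any of 23, 29.

23, 29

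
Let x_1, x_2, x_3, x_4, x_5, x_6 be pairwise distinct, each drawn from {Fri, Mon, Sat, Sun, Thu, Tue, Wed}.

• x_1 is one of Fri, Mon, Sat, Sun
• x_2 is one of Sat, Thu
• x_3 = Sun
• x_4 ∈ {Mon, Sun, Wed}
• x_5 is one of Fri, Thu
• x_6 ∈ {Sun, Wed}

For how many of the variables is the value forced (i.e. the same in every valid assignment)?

x_3 has just one choice, so x_3 = Sun. Remove Sun from x_1, x_4, x_6.
x_6 must be Wed (only option left). So x_4 can't be Wed.
x_4 has just one choice, so x_4 = Mon. So x_1 can't be Mon.
Determined: x_3=Sun, x_4=Mon, x_6=Wed. The other variables each still have more than one consistent value. That makes 3.

3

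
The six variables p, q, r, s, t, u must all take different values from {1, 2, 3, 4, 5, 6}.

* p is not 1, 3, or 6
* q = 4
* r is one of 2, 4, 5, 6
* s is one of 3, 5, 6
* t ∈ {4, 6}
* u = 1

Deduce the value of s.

3

q must be 4 (only option left). Remove 4 from p, r, t.
t must be 6 (only option left). Remove 6 from r, s.
u's domain is down to {1}, so u = 1.
The 3 still-open variables together cover exactly {2, 3, 5} — 3 values for 3 variables — and 3 appears only in s's list, so s = 3.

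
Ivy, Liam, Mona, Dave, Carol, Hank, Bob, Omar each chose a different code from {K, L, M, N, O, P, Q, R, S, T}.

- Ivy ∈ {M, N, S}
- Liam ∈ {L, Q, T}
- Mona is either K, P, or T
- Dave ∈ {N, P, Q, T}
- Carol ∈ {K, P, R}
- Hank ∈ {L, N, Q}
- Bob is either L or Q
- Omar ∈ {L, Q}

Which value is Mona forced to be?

K

Bob and Omar share exactly the 2 values {L, Q}; by pigeonhole those values go to them, so strike L, Q from Liam, Dave, Hank.
Liam's domain is down to {T}, so Liam = T. Remove T from Mona, Dave.
That leaves Hank = N. Remove N from Ivy, Dave.
Dave has just one choice, so Dave = P. Eliminate P elsewhere: Mona, Carol.
So Mona = K.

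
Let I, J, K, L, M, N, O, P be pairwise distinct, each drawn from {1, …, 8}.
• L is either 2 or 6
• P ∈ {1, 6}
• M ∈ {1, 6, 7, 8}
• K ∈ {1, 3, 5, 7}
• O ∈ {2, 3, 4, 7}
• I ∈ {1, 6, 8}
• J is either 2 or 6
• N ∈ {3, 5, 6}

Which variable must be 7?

Among the 8 variables, 4 fits only O (and all 8 values in {1, 2, 3, 4, 5, 6, 7, 8} must be used), so O = 4.
J and L share exactly the 2 values {2, 6}; by pigeonhole those values go to them, so strike 2, 6 from I, M, N, P.
That leaves P = 1. Remove 1 from I, K, M.
I has just one choice, so I = 8. Strike 8 from M.
So 7 goes to M.

M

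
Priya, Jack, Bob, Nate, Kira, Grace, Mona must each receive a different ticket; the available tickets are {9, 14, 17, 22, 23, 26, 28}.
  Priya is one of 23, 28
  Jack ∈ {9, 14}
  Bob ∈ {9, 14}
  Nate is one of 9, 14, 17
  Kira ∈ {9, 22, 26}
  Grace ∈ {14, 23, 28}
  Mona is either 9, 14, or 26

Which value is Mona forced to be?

26

The 7 variables draw from only 7 values {9, 14, 17, 22, 23, 26, 28}, so each is used; only Nate can be 17, hence Nate = 17.
The 6 still-open variables draw from only 6 values {9, 14, 22, 23, 26, 28}, so each is used; only Kira can be 22, hence Kira = 22.
Among the 5 still-open variables, 26 fits only Mona (and all 5 values in {9, 14, 23, 26, 28} must be used), so Mona = 26.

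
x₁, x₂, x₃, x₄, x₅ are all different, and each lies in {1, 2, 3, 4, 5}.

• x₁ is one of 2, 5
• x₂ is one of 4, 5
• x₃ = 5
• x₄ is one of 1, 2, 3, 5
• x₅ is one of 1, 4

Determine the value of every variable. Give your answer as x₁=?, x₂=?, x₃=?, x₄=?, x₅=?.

x₁=2, x₂=4, x₃=5, x₄=3, x₅=1

x₃ must be 5 (only option left). Eliminate 5 elsewhere: x₁, x₂, x₄.
x₁'s domain is down to {2}, so x₁ = 2. Strike 2 from x₄.
x₂'s domain is down to {4}, so x₂ = 4. Eliminate 4 elsewhere: x₅.
x₅ must be 1 (only option left). Eliminate 1 elsewhere: x₄.
That leaves x₄ = 3.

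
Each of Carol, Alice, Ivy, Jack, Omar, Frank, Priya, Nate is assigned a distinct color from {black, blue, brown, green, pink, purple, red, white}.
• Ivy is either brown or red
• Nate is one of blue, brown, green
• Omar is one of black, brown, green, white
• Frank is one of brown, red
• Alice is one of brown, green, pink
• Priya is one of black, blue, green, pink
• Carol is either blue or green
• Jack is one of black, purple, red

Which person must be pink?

The 8 variables draw from only 8 values {black, blue, brown, green, pink, purple, red, white}, so each is used; only Jack can be purple, hence Jack = purple.
The 7 still-open variables together cover exactly {black, blue, brown, green, pink, red, white} — 7 values for 7 variables — and white appears only in Omar's list, so Omar = white.
Among the 6 still-open variables, black fits only Priya (and all 6 values in {black, blue, brown, green, pink, red} must be used), so Priya = black.
Among the 5 still-open variables, pink fits only Alice (and all 5 values in {blue, brown, green, pink, red} must be used), so Alice = pink.

Alice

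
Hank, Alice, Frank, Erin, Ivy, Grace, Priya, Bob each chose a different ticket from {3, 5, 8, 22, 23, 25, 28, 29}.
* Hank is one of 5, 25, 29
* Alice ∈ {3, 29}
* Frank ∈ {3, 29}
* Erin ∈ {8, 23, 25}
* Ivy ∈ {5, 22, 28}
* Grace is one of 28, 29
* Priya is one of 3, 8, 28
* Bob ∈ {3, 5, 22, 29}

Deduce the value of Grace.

The 8 variables together cover exactly {3, 5, 8, 22, 23, 25, 28, 29} — 8 values for 8 variables — and 23 appears only in Erin's list, so Erin = 23.
Among the 7 still-open variables, 8 fits only Priya (and all 7 values in {3, 5, 8, 22, 25, 28, 29} must be used), so Priya = 8.
The 6 still-open variables draw from only 6 values {3, 5, 22, 25, 28, 29}, so each is used; only Hank can be 25, hence Hank = 25.
Alice and Frank share exactly the 2 values {3, 29}; by pigeonhole those values go to them, so strike 3, 29 from Grace, Bob.
So Grace = 28.

28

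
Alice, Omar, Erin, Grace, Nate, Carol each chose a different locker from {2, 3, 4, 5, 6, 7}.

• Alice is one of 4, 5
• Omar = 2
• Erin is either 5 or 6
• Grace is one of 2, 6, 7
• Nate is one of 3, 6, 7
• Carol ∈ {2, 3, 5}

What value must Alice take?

Omar has just one choice, so Omar = 2. Eliminate 2 elsewhere: Grace, Carol.
The 5 still-open variables draw from only 5 values {3, 4, 5, 6, 7}, so each is used; only Alice can be 4, hence Alice = 4.

4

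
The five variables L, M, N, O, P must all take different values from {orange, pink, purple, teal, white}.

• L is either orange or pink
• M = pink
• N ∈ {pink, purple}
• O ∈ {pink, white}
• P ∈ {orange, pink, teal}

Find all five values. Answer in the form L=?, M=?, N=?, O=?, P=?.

M has just one choice, so M = pink. Strike pink from L, N, O, P.
That leaves N = purple.
O must be white (only option left).
L has just one choice, so L = orange. Strike orange from P.
That leaves P = teal.

L=orange, M=pink, N=purple, O=white, P=teal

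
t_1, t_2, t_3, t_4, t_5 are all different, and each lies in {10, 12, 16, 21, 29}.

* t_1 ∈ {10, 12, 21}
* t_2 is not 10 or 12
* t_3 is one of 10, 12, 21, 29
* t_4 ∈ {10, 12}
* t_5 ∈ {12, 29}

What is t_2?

The 5 variables draw from only 5 values {10, 12, 16, 21, 29}, so each is used; only t_2 can be 16, hence t_2 = 16.

16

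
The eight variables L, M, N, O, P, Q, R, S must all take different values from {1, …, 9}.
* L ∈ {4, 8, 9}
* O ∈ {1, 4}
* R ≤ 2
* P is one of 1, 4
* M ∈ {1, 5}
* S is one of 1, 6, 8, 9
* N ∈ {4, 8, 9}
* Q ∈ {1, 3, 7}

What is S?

The 2 variables O and P are confined to {1, 4}, which locks those values in; drop them from L, M, N, Q, R, S.
M must be 5 (only option left).
R has just one choice, so R = 2.
L and N share exactly the 2 values {8, 9}; by pigeonhole those values go to them, so strike 8, 9 from S.
So S = 6.

6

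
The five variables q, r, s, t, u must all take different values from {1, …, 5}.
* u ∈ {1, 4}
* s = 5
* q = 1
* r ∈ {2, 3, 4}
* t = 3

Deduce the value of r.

2

q's domain is down to {1}, so q = 1. Eliminate 1 elsewhere: u.
s must be 5 (only option left).
t has just one choice, so t = 3. Remove 3 from r.
u's domain is down to {4}, so u = 4. Eliminate 4 elsewhere: r.
So r = 2.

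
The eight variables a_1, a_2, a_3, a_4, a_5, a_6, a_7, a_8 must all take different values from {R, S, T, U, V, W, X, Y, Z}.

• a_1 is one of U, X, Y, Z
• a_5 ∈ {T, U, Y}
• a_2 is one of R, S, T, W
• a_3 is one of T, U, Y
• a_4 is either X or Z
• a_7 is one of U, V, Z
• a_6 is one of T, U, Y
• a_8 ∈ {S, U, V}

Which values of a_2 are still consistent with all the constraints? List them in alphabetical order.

R, W

a_3, a_5, a_6 between them cover only {T, U, Y} — a naked triple. Remove those values from a_1, a_2, a_7, a_8.
a_1 and a_4 between them cover only {X, Z} — a naked pair. Remove those values from a_7.
a_7 has just one choice, so a_7 = V. So a_8 can't be V.
a_8 must be S (only option left). Strike S from a_2.
No further eliminations apply; a_2 can still be any of R, W.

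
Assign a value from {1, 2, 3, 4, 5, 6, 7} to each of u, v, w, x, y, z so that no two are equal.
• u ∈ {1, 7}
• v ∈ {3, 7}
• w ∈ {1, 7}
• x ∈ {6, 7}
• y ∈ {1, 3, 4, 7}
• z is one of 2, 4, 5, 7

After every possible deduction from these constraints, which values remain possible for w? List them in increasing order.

u and w share exactly the 2 values {1, 7}; by pigeonhole those values go to them, so strike 1, 7 from v, x, y, z.
v's domain is down to {3}, so v = 3. Strike 3 from y.
x has just one choice, so x = 6.
That leaves y = 4. So z can't be 4.
No further eliminations apply; w can still be any of 1, 7.

1, 7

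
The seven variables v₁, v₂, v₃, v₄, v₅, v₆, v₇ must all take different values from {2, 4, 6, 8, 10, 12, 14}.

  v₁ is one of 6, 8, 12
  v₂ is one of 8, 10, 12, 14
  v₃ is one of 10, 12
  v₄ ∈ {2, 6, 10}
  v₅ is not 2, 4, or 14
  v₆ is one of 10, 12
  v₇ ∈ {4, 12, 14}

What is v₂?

14

Among the 7 variables, 2 fits only v₄ (and all 7 values in {2, 4, 6, 8, 10, 12, 14} must be used), so v₄ = 2.
The 6 still-open variables draw from only 6 values {4, 6, 8, 10, 12, 14}, so each is used; only v₇ can be 4, hence v₇ = 4.
The 5 still-open variables draw from only 5 values {6, 8, 10, 12, 14}, so each is used; only v₂ can be 14, hence v₂ = 14.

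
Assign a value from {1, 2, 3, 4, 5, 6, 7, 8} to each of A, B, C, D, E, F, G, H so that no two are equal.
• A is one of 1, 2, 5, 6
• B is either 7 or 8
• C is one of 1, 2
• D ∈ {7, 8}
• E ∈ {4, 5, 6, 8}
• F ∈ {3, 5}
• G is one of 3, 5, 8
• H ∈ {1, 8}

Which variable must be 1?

Among the 8 variables, 4 fits only E (and all 8 values in {1, 2, 3, 4, 5, 6, 7, 8} must be used), so E = 4.
The 7 still-open variables draw from only 7 values {1, 2, 3, 5, 6, 7, 8}, so each is used; only A can be 6, hence A = 6.
Among the 6 still-open variables, 2 fits only C (and all 6 values in {1, 2, 3, 5, 7, 8} must be used), so C = 2.
Among the 5 still-open variables, 1 fits only H (and all 5 values in {1, 3, 5, 7, 8} must be used), so H = 1.

H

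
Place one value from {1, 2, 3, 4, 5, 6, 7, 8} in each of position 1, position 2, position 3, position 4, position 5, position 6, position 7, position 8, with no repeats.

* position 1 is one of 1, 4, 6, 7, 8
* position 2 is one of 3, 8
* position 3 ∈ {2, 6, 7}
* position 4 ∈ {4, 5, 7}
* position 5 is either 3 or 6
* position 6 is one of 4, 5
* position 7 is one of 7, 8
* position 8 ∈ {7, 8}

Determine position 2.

3

The 8 variables together cover exactly {1, 2, 3, 4, 5, 6, 7, 8} — 8 values for 8 variables — and 1 appears only in position 1's list, so position 1 = 1.
The 7 still-open variables draw from only 7 values {2, 3, 4, 5, 6, 7, 8}, so each is used; only position 3 can be 2, hence position 3 = 2.
Among the 6 still-open variables, 6 fits only position 5 (and all 6 values in {3, 4, 5, 6, 7, 8} must be used), so position 5 = 6.
The 5 still-open variables together cover exactly {3, 4, 5, 7, 8} — 5 values for 5 variables — and 3 appears only in position 2's list, so position 2 = 3.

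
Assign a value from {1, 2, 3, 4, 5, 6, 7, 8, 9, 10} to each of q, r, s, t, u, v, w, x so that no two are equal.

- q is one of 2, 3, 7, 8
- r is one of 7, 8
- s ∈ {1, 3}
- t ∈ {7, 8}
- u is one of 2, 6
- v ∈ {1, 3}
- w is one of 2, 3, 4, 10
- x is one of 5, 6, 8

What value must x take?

5

r and t share exactly the 2 values {7, 8}; by pigeonhole those values go to them, so strike 7, 8 from q, x.
The 2 variables s and v are confined to {1, 3}, which locks those values in; drop them from q, w.
q must be 2 (only option left). Remove 2 from u, w.
That leaves u = 6. Remove 6 from x.
So x = 5.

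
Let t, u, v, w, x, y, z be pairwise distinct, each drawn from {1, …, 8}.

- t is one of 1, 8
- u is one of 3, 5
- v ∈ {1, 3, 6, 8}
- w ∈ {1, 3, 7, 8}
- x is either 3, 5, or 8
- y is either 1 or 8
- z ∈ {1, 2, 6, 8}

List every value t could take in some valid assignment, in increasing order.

1, 8

The 7 variables together cover exactly {1, 2, 3, 5, 6, 7, 8} — 7 values for 7 variables — and 2 appears only in z's list, so z = 2.
The 6 still-open variables draw from only 6 values {1, 3, 5, 6, 7, 8}, so each is used; only v can be 6, hence v = 6.
The 5 still-open variables together cover exactly {1, 3, 5, 7, 8} — 5 values for 5 variables — and 7 appears only in w's list, so w = 7.
t and y between them cover only {1, 8} — a naked pair. Remove those values from x.
No further eliminations apply; t can still be any of 1, 8.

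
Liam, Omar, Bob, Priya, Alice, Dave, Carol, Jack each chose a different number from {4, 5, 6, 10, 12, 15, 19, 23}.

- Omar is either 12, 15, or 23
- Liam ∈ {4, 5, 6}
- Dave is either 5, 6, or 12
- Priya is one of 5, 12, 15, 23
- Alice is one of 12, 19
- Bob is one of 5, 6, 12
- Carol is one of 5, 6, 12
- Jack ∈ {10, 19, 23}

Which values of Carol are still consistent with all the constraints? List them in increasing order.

5, 6, 12

The 8 variables together cover exactly {4, 5, 6, 10, 12, 15, 19, 23} — 8 values for 8 variables — and 4 appears only in Liam's list, so Liam = 4.
The 7 still-open variables draw from only 7 values {5, 6, 10, 12, 15, 19, 23}, so each is used; only Jack can be 10, hence Jack = 10.
Among the 6 still-open variables, 19 fits only Alice (and all 6 values in {5, 6, 12, 15, 19, 23} must be used), so Alice = 19.
Bob, Dave, Carol share exactly the 3 values {5, 6, 12}; by pigeonhole those values go to them, so strike 5, 6, 12 from Omar, Priya.
No further eliminations apply; Carol can still be any of 5, 6, 12.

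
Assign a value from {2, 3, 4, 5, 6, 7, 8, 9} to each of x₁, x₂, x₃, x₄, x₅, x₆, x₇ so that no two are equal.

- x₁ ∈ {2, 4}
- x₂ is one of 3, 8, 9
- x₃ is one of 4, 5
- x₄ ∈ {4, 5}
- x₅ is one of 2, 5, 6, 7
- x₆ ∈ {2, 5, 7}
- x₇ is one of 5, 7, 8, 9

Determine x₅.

x₃ and x₄ share exactly the 2 values {4, 5}; by pigeonhole those values go to them, so strike 4, 5 from x₁, x₅, x₆, x₇.
x₁ has just one choice, so x₁ = 2. Remove 2 from x₅, x₆.
x₆ has just one choice, so x₆ = 7. Strike 7 from x₅, x₇.
So x₅ = 6.

6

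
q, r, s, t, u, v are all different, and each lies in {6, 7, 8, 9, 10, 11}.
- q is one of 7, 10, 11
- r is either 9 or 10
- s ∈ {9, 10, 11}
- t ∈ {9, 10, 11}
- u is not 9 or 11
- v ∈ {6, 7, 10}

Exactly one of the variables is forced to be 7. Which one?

q

Among the 6 variables, 8 fits only u (and all 6 values in {6, 7, 8, 9, 10, 11} must be used), so u = 8.
Among the 5 still-open variables, 6 fits only v (and all 5 values in {6, 7, 9, 10, 11} must be used), so v = 6.
The 4 still-open variables draw from only 4 values {7, 9, 10, 11}, so each is used; only q can be 7, hence q = 7.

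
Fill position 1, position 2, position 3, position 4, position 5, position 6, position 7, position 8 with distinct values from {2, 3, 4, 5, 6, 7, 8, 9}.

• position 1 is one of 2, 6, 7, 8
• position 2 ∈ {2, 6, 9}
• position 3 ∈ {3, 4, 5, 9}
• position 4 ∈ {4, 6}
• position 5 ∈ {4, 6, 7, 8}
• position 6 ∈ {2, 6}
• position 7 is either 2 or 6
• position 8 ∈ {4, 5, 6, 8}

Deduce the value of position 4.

The 8 variables together cover exactly {2, 3, 4, 5, 6, 7, 8, 9} — 8 values for 8 variables — and 3 appears only in position 3's list, so position 3 = 3.
Among the 7 still-open variables, 5 fits only position 8 (and all 7 values in {2, 4, 5, 6, 7, 8, 9} must be used), so position 8 = 5.
The 6 still-open variables together cover exactly {2, 4, 6, 7, 8, 9} — 6 values for 6 variables — and 9 appears only in position 2's list, so position 2 = 9.
The 2 variables position 6 and position 7 are confined to {2, 6}, which locks those values in; drop them from position 1, position 4, position 5.
So position 4 = 4.

4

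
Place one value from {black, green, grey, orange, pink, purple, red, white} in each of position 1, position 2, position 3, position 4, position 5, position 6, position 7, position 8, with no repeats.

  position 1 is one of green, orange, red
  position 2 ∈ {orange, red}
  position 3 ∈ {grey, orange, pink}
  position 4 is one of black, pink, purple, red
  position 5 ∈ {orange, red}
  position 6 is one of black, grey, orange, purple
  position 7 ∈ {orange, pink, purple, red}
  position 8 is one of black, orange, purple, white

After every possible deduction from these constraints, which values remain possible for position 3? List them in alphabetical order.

Among the 8 variables, green fits only position 1 (and all 8 values in {black, green, grey, orange, pink, purple, red, white} must be used), so position 1 = green.
The 7 still-open variables draw from only 7 values {black, grey, orange, pink, purple, red, white}, so each is used; only position 8 can be white, hence position 8 = white.
position 2 and position 5 between them cover only {orange, red} — a naked pair. Remove those values from position 3, position 4, position 6, position 7.
No further eliminations apply; position 3 can still be any of grey, pink.

grey, pink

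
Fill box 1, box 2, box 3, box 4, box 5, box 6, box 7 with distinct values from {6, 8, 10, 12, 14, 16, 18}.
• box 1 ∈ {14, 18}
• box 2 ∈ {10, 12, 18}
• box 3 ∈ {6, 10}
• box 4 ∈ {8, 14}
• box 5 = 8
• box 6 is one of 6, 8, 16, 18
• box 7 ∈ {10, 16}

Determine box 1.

box 5's domain is down to {8}, so box 5 = 8. Strike 8 from box 4, box 6.
box 4's domain is down to {14}, so box 4 = 14. Eliminate 14 elsewhere: box 1.
So box 1 = 18.

18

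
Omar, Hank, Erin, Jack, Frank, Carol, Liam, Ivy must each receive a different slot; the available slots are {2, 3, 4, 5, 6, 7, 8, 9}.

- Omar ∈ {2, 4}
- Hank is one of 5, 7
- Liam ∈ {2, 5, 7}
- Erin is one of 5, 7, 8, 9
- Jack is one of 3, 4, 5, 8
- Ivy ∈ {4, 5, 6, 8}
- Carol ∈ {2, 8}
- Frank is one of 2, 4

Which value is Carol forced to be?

8

The 8 variables together cover exactly {2, 3, 4, 5, 6, 7, 8, 9} — 8 values for 8 variables — and 3 appears only in Jack's list, so Jack = 3.
The 7 still-open variables together cover exactly {2, 4, 5, 6, 7, 8, 9} — 7 values for 7 variables — and 6 appears only in Ivy's list, so Ivy = 6.
The 6 still-open variables draw from only 6 values {2, 4, 5, 7, 8, 9}, so each is used; only Erin can be 9, hence Erin = 9.
The 5 still-open variables draw from only 5 values {2, 4, 5, 7, 8}, so each is used; only Carol can be 8, hence Carol = 8.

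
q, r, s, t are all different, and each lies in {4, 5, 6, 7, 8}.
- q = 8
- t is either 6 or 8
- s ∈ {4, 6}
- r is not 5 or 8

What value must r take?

7

q must be 8 (only option left). So t can't be 8.
t's domain is down to {6}, so t = 6. Eliminate 6 elsewhere: r, s.
s must be 4 (only option left). Remove 4 from r.
So r = 7.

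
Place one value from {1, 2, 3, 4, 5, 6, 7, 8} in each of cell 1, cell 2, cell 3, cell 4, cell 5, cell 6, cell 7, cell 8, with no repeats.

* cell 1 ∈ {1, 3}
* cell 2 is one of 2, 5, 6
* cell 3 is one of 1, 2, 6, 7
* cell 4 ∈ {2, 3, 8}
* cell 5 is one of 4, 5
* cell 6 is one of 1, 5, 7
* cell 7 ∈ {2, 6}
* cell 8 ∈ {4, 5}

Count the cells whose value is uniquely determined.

The 8 variables together cover exactly {1, 2, 3, 4, 5, 6, 7, 8} — 8 values for 8 variables — and 8 appears only in cell 4's list, so cell 4 = 8.
The 7 still-open variables together cover exactly {1, 2, 3, 4, 5, 6, 7} — 7 values for 7 variables — and 3 appears only in cell 1's list, so cell 1 = 3.
cell 5 and cell 8 share exactly the 2 values {4, 5}; by pigeonhole those values go to them, so strike 4, 5 from cell 2, cell 6.
cell 2 and cell 7 between them cover only {2, 6} — a naked pair. Remove those values from cell 3.
Determined: cell 1=3, cell 4=8. The other cells each still have more than one consistent value. That makes 2.

2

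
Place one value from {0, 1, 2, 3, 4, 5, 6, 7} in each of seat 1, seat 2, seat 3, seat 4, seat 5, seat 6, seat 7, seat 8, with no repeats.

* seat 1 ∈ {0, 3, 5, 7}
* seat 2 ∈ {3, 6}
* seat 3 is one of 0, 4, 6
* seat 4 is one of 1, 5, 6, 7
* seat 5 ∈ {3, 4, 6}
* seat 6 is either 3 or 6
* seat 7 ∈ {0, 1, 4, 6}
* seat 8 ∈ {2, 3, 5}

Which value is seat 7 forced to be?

Among the 8 variables, 2 fits only seat 8 (and all 8 values in {0, 1, 2, 3, 4, 5, 6, 7} must be used), so seat 8 = 2.
The 2 variables seat 2 and seat 6 are confined to {3, 6}, which locks those values in; drop them from seat 1, seat 3, seat 4, seat 5, seat 7.
seat 5 has just one choice, so seat 5 = 4. Eliminate 4 elsewhere: seat 3, seat 7.
seat 3 must be 0 (only option left). Strike 0 from seat 1, seat 7.
So seat 7 = 1.

1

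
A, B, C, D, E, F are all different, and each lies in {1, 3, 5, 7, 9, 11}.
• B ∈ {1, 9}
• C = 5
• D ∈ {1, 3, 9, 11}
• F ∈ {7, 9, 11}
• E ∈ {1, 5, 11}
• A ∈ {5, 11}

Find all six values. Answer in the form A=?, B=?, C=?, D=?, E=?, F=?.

C must be 5 (only option left). Remove 5 from A, E.
A's domain is down to {11}, so A = 11. Remove 11 from D, E, F.
E's domain is down to {1}, so E = 1. Remove 1 from B, D.
That leaves B = 9. Eliminate 9 elsewhere: D, F.
That leaves D = 3.
That leaves F = 7.

A=11, B=9, C=5, D=3, E=1, F=7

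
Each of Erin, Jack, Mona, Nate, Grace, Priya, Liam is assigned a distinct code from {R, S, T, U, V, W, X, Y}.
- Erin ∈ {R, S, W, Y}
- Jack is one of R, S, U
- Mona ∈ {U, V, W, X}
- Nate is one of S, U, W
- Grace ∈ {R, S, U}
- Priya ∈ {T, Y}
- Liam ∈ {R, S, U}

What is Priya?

T

Jack, Grace, Liam between them cover only {R, S, U} — a naked triple. Remove those values from Erin, Mona, Nate.
Nate has just one choice, so Nate = W. So Erin, Mona can't be W.
Erin's domain is down to {Y}, so Erin = Y. Remove Y from Priya.
So Priya = T.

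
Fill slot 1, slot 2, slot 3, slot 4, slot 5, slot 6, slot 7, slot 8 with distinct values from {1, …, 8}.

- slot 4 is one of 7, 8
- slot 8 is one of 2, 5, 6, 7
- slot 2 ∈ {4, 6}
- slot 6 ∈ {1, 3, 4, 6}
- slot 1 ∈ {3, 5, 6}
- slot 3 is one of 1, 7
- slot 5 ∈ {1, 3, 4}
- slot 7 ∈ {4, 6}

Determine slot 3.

7

The 8 variables together cover exactly {1, 2, 3, 4, 5, 6, 7, 8} — 8 values for 8 variables — and 2 appears only in slot 8's list, so slot 8 = 2.
The 7 still-open variables draw from only 7 values {1, 3, 4, 5, 6, 7, 8}, so each is used; only slot 1 can be 5, hence slot 1 = 5.
Among the 6 still-open variables, 8 fits only slot 4 (and all 6 values in {1, 3, 4, 6, 7, 8} must be used), so slot 4 = 8.
The 5 still-open variables together cover exactly {1, 3, 4, 6, 7} — 5 values for 5 variables — and 7 appears only in slot 3's list, so slot 3 = 7.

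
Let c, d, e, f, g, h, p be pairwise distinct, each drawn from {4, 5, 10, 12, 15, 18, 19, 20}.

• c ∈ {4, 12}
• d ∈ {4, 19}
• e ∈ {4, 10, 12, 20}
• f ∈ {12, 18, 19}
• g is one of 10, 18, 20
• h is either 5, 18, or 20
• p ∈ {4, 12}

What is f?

The 7 variables draw from only 7 values {4, 5, 10, 12, 18, 19, 20}, so each is used; only h can be 5, hence h = 5.
The 2 variables c and p are confined to {4, 12}, which locks those values in; drop them from d, e, f.
d has just one choice, so d = 19. So f can't be 19.
So f = 18.

18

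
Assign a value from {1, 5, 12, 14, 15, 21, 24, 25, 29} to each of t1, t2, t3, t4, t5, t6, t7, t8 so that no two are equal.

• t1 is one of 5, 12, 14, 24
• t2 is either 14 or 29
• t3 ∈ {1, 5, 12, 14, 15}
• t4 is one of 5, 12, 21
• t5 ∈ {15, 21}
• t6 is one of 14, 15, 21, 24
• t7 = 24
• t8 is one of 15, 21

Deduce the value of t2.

29

t7's domain is down to {24}, so t7 = 24. So t1, t6 can't be 24.
Among the 7 still-open variables, 1 fits only t3 (and all 7 values in {1, 5, 12, 14, 15, 21, 29} must be used), so t3 = 1.
The 6 still-open variables draw from only 6 values {5, 12, 14, 15, 21, 29}, so each is used; only t2 can be 29, hence t2 = 29.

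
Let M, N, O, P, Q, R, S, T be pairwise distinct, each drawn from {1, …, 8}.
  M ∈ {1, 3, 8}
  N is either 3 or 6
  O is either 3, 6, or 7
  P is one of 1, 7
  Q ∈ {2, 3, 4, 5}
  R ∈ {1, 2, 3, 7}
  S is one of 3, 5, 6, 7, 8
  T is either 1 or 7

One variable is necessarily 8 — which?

M

The 8 variables together cover exactly {1, 2, 3, 4, 5, 6, 7, 8} — 8 values for 8 variables — and 4 appears only in Q's list, so Q = 4.
The 7 still-open variables draw from only 7 values {1, 2, 3, 5, 6, 7, 8}, so each is used; only R can be 2, hence R = 2.
Among the 6 still-open variables, 5 fits only S (and all 6 values in {1, 3, 5, 6, 7, 8} must be used), so S = 5.
Among the 5 still-open variables, 8 fits only M (and all 5 values in {1, 3, 6, 7, 8} must be used), so M = 8.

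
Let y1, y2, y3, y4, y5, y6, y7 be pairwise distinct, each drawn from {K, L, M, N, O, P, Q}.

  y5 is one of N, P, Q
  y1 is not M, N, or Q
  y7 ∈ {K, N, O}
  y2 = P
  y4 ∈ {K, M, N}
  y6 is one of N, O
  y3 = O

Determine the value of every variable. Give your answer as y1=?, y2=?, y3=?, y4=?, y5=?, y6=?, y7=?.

y2 has just one choice, so y2 = P. Strike P from y1, y5.
That leaves y3 = O. Remove O from y1, y6, y7.
That leaves y6 = N. Remove N from y4, y5, y7.
y7 must be K (only option left). Remove K from y1, y4.
That leaves y1 = L.
y4's domain is down to {M}, so y4 = M.
That leaves y5 = Q.

y1=L, y2=P, y3=O, y4=M, y5=Q, y6=N, y7=K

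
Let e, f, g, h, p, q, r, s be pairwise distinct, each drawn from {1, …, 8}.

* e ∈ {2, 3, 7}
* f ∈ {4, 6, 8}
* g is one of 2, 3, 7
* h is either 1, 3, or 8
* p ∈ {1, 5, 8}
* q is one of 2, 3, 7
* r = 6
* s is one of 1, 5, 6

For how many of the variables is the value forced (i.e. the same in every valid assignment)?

2

r's domain is down to {6}, so r = 6. Eliminate 6 elsewhere: f, s.
Among the 7 still-open variables, 4 fits only f (and all 7 values in {1, 2, 3, 4, 5, 7, 8} must be used), so f = 4.
e, g, q between them cover only {2, 3, 7} — a naked triple. Remove those values from h.
Determined: f=4, r=6. The other variables each still have more than one consistent value. That makes 2.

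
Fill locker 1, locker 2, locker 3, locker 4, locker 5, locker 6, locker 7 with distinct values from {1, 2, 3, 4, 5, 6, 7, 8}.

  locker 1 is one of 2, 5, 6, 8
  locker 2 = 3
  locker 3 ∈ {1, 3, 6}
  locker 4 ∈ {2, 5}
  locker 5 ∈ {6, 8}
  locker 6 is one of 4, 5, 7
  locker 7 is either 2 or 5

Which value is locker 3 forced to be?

1

locker 2 has just one choice, so locker 2 = 3. Eliminate 3 elsewhere: locker 3.
The 2 variables locker 4 and locker 7 are confined to {2, 5}, which locks those values in; drop them from locker 1, locker 6.
locker 1 and locker 5 between them cover only {6, 8} — a naked pair. Remove those values from locker 3.
So locker 3 = 1.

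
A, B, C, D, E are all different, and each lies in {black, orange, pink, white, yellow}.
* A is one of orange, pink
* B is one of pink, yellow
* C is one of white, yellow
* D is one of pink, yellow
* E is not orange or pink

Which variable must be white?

The 5 variables draw from only 5 values {black, orange, pink, white, yellow}, so each is used; only E can be black, hence E = black.
The 4 still-open variables together cover exactly {orange, pink, white, yellow} — 4 values for 4 variables — and orange appears only in A's list, so A = orange.
The 3 still-open variables draw from only 3 values {pink, white, yellow}, so each is used; only C can be white, hence C = white.

C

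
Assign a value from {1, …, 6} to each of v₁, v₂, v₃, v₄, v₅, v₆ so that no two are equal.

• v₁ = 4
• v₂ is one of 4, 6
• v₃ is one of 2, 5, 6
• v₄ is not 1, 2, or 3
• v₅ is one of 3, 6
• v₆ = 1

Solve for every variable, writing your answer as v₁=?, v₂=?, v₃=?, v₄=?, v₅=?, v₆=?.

v₁ must be 4 (only option left). So v₂, v₄ can't be 4.
v₂'s domain is down to {6}, so v₂ = 6. Strike 6 from v₃, v₄, v₅.
That leaves v₄ = 5. Eliminate 5 elsewhere: v₃.
v₅ must be 3 (only option left).
v₆ has just one choice, so v₆ = 1.
v₃'s domain is down to {2}, so v₃ = 2.

v₁=4, v₂=6, v₃=2, v₄=5, v₅=3, v₆=1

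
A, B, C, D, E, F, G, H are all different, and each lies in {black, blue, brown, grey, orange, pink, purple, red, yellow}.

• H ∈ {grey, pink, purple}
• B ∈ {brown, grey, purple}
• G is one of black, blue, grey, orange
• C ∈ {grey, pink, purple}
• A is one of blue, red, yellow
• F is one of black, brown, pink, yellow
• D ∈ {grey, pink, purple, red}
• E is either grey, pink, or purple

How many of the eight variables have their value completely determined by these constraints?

2

The 3 variables C, E, H are confined to {grey, pink, purple}, which locks those values in; drop them from B, D, F, G.
B must be brown (only option left). Eliminate brown elsewhere: F.
D must be red (only option left). Eliminate red elsewhere: A.
Determined: B=brown, D=red. The other variables each still have more than one consistent value. That makes 2.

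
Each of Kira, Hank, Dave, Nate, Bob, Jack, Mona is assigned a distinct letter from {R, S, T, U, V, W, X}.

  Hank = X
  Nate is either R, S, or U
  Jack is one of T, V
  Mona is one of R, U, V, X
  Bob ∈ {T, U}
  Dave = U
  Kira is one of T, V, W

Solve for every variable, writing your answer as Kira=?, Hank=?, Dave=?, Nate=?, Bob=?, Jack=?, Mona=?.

Hank has just one choice, so Hank = X. Strike X from Mona.
That leaves Dave = U. Strike U from Nate, Bob, Mona.
Bob's domain is down to {T}, so Bob = T. Eliminate T elsewhere: Kira, Jack.
Jack must be V (only option left). Strike V from Kira, Mona.
That leaves Mona = R. Remove R from Nate.
Kira's domain is down to {W}, so Kira = W.
Nate must be S (only option left).

Kira=W, Hank=X, Dave=U, Nate=S, Bob=T, Jack=V, Mona=R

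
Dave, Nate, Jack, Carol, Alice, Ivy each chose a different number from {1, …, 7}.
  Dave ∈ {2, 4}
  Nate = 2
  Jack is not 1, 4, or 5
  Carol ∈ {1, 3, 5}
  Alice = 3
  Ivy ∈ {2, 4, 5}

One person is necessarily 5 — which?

Nate must be 2 (only option left). So Dave, Jack, Ivy can't be 2.
Alice must be 3 (only option left). Remove 3 from Jack, Carol.
Dave has just one choice, so Dave = 4. Remove 4 from Ivy.
So 5 goes to Ivy.

Ivy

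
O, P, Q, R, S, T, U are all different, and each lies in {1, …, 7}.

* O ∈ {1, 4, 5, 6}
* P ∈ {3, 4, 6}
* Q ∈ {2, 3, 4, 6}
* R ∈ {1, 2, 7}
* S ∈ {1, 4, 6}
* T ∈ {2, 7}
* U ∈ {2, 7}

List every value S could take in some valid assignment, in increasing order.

4, 6

The 7 variables draw from only 7 values {1, 2, 3, 4, 5, 6, 7}, so each is used; only O can be 5, hence O = 5.
T and U share exactly the 2 values {2, 7}; by pigeonhole those values go to them, so strike 2, 7 from Q, R.
R must be 1 (only option left). Strike 1 from S.
No further eliminations apply; S can still be any of 4, 6.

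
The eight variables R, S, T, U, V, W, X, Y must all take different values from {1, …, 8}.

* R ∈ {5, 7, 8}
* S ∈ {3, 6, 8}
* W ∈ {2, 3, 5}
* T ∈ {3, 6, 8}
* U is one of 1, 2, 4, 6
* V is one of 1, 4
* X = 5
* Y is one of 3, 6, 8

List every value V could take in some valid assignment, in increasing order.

1, 4

X must be 5 (only option left). Eliminate 5 elsewhere: R, W.
The 7 still-open variables together cover exactly {1, 2, 3, 4, 6, 7, 8} — 7 values for 7 variables — and 7 appears only in R's list, so R = 7.
S, T, Y share exactly the 3 values {3, 6, 8}; by pigeonhole those values go to them, so strike 3, 6, 8 from U, W.
W's domain is down to {2}, so W = 2. So U can't be 2.
No further eliminations apply; V can still be any of 1, 4.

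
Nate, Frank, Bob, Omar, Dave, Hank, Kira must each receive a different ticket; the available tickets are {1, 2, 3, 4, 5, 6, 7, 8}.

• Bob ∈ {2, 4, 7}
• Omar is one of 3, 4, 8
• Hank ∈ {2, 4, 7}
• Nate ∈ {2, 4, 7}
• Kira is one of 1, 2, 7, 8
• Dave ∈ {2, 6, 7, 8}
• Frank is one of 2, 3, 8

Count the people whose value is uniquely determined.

2

The 7 variables together cover exactly {1, 2, 3, 4, 6, 7, 8} — 7 values for 7 variables — and 1 appears only in Kira's list, so Kira = 1.
The 6 still-open variables draw from only 6 values {2, 3, 4, 6, 7, 8}, so each is used; only Dave can be 6, hence Dave = 6.
Nate, Bob, Hank between them cover only {2, 4, 7} — a naked triple. Remove those values from Frank, Omar.
Determined: Dave=6, Kira=1. The other people each still have more than one consistent value. That makes 2.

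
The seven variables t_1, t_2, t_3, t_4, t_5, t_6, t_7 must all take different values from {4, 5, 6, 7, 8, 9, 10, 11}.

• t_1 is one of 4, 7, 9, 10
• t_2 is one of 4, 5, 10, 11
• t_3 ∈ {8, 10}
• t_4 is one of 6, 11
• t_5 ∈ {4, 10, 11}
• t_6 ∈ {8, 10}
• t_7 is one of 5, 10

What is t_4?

The 2 variables t_3 and t_6 are confined to {8, 10}, which locks those values in; drop them from t_1, t_2, t_5, t_7.
t_7's domain is down to {5}, so t_7 = 5. Strike 5 from t_2.
t_2 and t_5 share exactly the 2 values {4, 11}; by pigeonhole those values go to them, so strike 4, 11 from t_1, t_4.
So t_4 = 6.

6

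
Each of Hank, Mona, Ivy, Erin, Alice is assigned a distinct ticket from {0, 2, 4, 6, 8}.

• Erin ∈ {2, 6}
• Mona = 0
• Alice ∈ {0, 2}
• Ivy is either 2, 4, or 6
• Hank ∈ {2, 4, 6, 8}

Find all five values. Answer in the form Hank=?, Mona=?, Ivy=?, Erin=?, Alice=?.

Mona has just one choice, so Mona = 0. So Alice can't be 0.
Alice has just one choice, so Alice = 2. Remove 2 from Hank, Ivy, Erin.
Erin must be 6 (only option left). Strike 6 from Hank, Ivy.
Ivy has just one choice, so Ivy = 4. So Hank can't be 4.
Hank must be 8 (only option left).

Hank=8, Mona=0, Ivy=4, Erin=6, Alice=2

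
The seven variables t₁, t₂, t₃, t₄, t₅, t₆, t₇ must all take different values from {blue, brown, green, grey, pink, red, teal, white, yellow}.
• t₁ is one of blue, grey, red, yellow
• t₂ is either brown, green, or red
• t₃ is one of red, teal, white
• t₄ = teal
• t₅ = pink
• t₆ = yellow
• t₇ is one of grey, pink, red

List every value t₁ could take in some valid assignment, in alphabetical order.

t₄ has just one choice, so t₄ = teal. So t₃ can't be teal.
t₅ has just one choice, so t₅ = pink. Strike pink from t₇.
t₆ has just one choice, so t₆ = yellow. Strike yellow from t₁.
No further eliminations apply; t₁ can still be any of blue, grey, red.

blue, grey, red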